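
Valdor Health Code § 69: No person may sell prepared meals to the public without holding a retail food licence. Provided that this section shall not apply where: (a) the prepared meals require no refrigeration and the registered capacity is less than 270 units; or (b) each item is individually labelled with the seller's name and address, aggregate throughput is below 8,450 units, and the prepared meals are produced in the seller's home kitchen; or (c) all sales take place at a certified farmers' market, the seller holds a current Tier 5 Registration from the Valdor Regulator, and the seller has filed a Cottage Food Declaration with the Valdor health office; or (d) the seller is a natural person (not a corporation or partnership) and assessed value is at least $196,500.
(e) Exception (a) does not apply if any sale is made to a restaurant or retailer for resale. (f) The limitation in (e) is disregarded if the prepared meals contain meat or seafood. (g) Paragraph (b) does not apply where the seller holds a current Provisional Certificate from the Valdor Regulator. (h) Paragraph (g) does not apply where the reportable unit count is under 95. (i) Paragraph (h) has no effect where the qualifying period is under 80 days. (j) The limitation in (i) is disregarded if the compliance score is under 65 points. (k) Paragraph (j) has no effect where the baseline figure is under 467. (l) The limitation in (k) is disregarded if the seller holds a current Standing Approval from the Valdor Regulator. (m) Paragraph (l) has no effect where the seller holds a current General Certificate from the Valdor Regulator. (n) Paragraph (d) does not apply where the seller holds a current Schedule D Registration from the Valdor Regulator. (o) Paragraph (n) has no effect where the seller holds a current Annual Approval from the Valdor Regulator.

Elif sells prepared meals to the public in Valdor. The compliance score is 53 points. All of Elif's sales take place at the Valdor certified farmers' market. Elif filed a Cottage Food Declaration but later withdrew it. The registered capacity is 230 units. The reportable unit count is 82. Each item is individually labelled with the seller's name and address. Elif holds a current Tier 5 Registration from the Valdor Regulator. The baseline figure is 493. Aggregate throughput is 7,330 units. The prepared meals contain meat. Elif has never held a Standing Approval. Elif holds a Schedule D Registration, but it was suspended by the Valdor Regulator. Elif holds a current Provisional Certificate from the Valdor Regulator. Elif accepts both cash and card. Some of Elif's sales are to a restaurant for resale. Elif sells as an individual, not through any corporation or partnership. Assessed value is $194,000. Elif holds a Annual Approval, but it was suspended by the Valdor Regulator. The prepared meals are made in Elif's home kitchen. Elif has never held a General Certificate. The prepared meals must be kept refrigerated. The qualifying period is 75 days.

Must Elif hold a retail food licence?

No — exception (b) applies; Elif is not required to hold a retail food licence.

Exception (a) fails — the prepared meals require refrigeration.
Exception (b) is satisfied on its face — items are individually labelled; aggregate throughput is 7,330 units, below the 8,450 units limit; the prepared meals are home-kitchen produced. Considering the limiting provisions: (g) operates (a current Provisional Certificate is held), but is overridden by (h): (h) applies — the reportable unit count is 82, under the 95 limit. (i) would limit (h) — the qualifying period is 75 days, under the 80 days limit — but (j) sets (i) aside: (j) operates against (i): the compliance score is 53 points, under the 65 points limit. (k) does not operate here (the baseline figure is 493, not under 467), so (j) stands. Exception (b) stands.
Exception (c) requires that the seller has filed a Cottage Food Declaration with the Valdor health office; but the Cottage Food Declaration was withdrawn, so (c) is unavailable.
Exception (d) does not apply: assessed value is $194,000, short of $196,500.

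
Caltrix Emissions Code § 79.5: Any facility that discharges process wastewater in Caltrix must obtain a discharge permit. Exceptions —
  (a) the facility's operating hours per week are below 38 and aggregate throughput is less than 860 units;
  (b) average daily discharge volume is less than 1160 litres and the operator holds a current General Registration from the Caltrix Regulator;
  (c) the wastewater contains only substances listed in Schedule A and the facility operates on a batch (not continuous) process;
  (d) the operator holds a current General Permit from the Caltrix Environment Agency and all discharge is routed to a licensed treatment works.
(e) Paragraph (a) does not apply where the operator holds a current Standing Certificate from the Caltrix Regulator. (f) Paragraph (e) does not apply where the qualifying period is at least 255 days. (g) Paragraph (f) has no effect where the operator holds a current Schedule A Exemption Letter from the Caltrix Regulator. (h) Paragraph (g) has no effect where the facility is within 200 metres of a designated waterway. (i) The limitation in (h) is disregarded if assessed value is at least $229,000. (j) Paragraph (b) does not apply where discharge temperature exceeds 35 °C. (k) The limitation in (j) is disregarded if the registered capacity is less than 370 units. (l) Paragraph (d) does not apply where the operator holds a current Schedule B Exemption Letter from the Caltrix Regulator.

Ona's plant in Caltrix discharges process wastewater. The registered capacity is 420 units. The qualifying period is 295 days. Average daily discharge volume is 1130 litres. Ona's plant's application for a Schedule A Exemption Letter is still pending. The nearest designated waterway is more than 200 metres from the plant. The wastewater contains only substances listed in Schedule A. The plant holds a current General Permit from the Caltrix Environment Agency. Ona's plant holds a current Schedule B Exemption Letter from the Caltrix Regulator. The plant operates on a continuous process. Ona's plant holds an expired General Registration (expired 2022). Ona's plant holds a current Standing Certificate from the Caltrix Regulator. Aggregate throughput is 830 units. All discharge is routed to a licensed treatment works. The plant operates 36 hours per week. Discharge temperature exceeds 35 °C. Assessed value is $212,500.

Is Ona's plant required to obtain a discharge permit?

Exception (a) is satisfied on its face — the facility's operating hours per week are 36, below the 38 limit; aggregate throughput is 830 units, less than the 860 units limit. As to paragraphs (e)–(i): (e) operates (a current Standing Certificate is held), but is displaced by (f): (f) operates against (e): the qualifying period is 295 days, meeting the 255 days threshold. (g), which would lift (f), is not triggered — there is no Schedule A Exemption Letter in force. So (a) applies.
Exception (b) does not apply: the General Registration is not current.
Exception (c) does not apply: the facility operates on a continuous process.
Exception (d)'s conditions are all satisfied: a current General Permit is held; discharge is routed to a licensed treatment works. But applying paragraph (l): (l) operates against (d): a current Schedule B Exemption Letter is held. Exception (d) does not apply.

No — exception (a) applies; Ona's plant is not required to obtain a discharge permit.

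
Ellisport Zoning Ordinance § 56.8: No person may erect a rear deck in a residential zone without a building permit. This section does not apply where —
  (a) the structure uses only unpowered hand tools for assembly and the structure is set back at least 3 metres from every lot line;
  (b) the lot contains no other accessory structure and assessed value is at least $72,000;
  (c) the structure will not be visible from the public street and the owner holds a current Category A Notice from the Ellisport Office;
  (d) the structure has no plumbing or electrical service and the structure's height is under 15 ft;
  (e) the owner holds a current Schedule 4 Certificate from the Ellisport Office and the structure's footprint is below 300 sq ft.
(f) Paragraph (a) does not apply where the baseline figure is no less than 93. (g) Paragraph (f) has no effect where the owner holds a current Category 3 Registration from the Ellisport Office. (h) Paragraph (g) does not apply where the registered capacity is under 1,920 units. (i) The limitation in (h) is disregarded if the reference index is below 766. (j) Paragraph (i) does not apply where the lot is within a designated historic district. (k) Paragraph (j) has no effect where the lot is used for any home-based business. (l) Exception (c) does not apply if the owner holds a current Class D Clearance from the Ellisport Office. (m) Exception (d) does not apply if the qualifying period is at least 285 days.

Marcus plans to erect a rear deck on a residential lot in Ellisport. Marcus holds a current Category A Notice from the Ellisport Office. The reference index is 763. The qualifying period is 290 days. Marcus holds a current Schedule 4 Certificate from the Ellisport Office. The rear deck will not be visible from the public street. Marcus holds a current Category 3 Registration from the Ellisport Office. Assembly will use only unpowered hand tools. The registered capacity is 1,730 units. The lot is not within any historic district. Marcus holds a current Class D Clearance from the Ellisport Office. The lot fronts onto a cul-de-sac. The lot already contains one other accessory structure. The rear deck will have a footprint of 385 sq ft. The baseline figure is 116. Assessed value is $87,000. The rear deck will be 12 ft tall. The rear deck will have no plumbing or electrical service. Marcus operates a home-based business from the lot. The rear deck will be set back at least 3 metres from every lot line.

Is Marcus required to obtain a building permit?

All of (a)'s requirements are met (assembly uses only hand tools; the setback is at least 3 m on every side). Under paragraphs (f)–(k): (f) applies (the baseline figure is 116, meeting the 93 threshold), but is displaced by (g): (g) operates against (f): a current Category 3 Registration is held. (h) would limit (g) — the registered capacity is 1,730 units, under the 1,920 units limit — but (i) sets (h) aside: (i) operates against (h): the reference index is 763, below the 766 limit. (j) does not operate here (the lot is not in a historic district), so (i) stands. So (a) applies.
Exception (b) does not apply: the lot already has another accessory structure.
Exception (c) is satisfied on its face — the structure will not be visible from the street; a current Category A Notice is held. But: (l) operates against (c): a current Class D Clearance is held. So (c) is unavailable.
Exception (d): there is no plumbing or electrical service; the structure's height is 12 ft, under the 15 ft limit — every condition holds. But: (m) operates against (d): the qualifying period is 290 days, meeting the 285 days threshold. (d) is therefore removed.
Exception (e) does not apply: the structure's footprint is 385 sq ft, not below 300 sq ft.

No — exception (a) applies; Marcus does not need a building permit.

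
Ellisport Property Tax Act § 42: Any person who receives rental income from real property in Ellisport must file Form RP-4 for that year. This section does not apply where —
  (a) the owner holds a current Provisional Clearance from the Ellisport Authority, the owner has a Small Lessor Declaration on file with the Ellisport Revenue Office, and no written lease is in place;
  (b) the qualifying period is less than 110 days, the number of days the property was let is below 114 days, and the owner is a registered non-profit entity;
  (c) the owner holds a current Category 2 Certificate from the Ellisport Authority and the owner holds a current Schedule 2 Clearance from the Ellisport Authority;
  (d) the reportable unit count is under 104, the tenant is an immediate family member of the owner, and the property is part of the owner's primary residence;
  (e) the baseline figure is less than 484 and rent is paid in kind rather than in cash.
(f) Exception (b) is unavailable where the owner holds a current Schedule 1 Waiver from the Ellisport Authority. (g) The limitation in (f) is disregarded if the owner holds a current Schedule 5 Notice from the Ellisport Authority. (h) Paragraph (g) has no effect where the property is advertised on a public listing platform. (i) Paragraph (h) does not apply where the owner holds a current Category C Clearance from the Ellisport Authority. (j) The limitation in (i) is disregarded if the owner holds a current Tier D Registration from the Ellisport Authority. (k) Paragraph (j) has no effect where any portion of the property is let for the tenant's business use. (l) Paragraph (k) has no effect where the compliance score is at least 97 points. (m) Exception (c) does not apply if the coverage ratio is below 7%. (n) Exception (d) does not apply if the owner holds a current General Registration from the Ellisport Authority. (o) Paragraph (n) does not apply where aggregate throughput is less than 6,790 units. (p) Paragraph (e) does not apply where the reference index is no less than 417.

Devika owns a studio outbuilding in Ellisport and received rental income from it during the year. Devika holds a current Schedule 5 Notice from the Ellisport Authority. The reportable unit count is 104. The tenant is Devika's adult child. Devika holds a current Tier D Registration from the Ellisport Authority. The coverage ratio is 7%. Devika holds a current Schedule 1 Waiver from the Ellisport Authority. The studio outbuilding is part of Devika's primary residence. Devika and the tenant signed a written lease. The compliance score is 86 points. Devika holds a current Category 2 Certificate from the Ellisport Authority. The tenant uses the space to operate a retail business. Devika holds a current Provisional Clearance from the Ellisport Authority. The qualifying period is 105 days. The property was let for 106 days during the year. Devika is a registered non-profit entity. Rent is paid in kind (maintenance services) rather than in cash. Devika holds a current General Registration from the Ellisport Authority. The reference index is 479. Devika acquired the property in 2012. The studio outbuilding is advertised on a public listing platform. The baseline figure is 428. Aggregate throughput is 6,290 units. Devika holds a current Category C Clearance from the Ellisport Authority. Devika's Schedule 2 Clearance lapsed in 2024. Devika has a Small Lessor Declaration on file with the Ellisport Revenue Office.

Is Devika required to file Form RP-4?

No — exception (b) applies; Devika is not required to file Form RP-4.

Exception (a) requires that no written lease is in place; but a written lease is in place, so (a) is unavailable.
All of (b)'s requirements are met (the qualifying period is 105 days, less than the 110 days limit; the number of days the property was let is 106 days, below the 114 days limit; Devika is a registered non-profit). Applying paragraphs (f)–(l): (f) would limit (b) — a current Schedule 1 Waiver is held — but (g) sets (f) aside: (g) operates against (f): a current Schedule 5 Notice is held. (h) would limit (g) — the property is publicly advertised — but (i) sets (h) aside: (i) operates against (h): a current Category C Clearance is held. (j) is triggered (a current Tier D Registration is held), but is set aside by (k): (k) operates — the space is let for business use. (l) does not operate here (the compliance score is 86 points, short of 97 points), so (k) stands. Exception (b) stands.
Exception (c) fails — there is no Schedule 2 Clearance in force.
Exception (d) requires that the reportable unit count is under 104; but the reportable unit count is 104, not under 104, so (d) is unavailable.
Exception (e): the baseline figure is 428, less than the 484 limit; rent is paid in kind — every condition holds. But: (p) operates against (e): the reference index is 479, meeting the 417 threshold. So (e) is unavailable.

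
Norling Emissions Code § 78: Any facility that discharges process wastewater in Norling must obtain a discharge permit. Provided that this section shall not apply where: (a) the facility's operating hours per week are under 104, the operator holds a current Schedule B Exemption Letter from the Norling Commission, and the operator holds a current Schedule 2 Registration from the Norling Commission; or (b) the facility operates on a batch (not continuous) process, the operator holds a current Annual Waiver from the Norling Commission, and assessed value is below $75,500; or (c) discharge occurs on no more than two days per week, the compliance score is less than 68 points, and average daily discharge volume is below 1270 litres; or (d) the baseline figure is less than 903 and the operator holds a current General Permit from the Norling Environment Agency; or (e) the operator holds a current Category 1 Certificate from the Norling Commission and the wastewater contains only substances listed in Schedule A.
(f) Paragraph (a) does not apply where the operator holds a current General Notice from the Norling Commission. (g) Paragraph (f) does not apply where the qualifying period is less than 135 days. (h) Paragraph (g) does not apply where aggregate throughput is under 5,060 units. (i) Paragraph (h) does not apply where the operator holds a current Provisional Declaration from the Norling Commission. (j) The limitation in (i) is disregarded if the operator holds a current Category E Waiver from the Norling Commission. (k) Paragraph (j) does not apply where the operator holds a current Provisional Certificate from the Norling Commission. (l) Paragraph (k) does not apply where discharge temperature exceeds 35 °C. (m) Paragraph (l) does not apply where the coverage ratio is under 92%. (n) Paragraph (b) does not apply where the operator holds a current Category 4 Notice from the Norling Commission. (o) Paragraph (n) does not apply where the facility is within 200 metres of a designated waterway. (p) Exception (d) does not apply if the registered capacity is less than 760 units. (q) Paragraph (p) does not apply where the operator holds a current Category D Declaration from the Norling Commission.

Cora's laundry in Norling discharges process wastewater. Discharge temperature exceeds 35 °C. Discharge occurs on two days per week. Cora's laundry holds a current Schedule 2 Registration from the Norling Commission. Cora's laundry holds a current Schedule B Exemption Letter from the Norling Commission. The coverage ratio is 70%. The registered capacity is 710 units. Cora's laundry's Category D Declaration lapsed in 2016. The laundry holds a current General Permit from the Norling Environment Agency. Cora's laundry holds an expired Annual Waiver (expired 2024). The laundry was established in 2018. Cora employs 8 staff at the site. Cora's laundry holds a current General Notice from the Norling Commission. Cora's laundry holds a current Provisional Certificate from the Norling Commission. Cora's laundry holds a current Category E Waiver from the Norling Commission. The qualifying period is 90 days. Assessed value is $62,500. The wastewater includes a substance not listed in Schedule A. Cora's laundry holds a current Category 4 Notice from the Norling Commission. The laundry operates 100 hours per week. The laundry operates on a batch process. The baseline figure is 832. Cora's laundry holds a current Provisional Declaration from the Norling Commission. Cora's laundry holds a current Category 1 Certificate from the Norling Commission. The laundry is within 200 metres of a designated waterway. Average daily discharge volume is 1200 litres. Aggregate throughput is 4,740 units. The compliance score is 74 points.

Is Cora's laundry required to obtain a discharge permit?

No — exception (a) applies; Cora's laundry is not required to obtain a discharge permit.

Exception (a): the facility's operating hours per week are 100, under the 104 limit; a current Schedule B Exemption Letter is held; a current Schedule 2 Registration is held — every condition holds. Under paragraphs (f)–(m): (f) is engaged (a current General Notice is held), but yields to (g): (g) is engaged — the qualifying period is 90 days, less than the 135 days limit. (h) would limit (g) — aggregate throughput is 4,740 units, under the 5,060 units limit — but (i) sets (h) aside: (i) operates against (h): a current Provisional Declaration is held. (j) operates (a current Category E Waiver is held), but is itself disapplied by (k): (k) operates — a current Provisional Certificate is held. (l) would limit (k) — discharge temperature exceeds 35 °C — but (m) sets (l) aside: (m) is triggered — the coverage ratio is 70%, under the 92% limit. (a) remains available.
Exception (b) fails — the Annual Waiver is not current.
Exception (c) fails — the compliance score is 74 points, not less than 68 points.
Exception (d)'s conditions are all satisfied: the baseline figure is 832, less than the 903 limit; a current General Permit is held. Turning to paragraphs (p)–(q): (p) applies — the registered capacity is 710 units, less than the 760 units limit. (q), which would lift (p), is not engaged — the Category D Declaration is not current. So (d) is unavailable.
Exception (e) fails — the wastewater includes a non-Schedule-A substance.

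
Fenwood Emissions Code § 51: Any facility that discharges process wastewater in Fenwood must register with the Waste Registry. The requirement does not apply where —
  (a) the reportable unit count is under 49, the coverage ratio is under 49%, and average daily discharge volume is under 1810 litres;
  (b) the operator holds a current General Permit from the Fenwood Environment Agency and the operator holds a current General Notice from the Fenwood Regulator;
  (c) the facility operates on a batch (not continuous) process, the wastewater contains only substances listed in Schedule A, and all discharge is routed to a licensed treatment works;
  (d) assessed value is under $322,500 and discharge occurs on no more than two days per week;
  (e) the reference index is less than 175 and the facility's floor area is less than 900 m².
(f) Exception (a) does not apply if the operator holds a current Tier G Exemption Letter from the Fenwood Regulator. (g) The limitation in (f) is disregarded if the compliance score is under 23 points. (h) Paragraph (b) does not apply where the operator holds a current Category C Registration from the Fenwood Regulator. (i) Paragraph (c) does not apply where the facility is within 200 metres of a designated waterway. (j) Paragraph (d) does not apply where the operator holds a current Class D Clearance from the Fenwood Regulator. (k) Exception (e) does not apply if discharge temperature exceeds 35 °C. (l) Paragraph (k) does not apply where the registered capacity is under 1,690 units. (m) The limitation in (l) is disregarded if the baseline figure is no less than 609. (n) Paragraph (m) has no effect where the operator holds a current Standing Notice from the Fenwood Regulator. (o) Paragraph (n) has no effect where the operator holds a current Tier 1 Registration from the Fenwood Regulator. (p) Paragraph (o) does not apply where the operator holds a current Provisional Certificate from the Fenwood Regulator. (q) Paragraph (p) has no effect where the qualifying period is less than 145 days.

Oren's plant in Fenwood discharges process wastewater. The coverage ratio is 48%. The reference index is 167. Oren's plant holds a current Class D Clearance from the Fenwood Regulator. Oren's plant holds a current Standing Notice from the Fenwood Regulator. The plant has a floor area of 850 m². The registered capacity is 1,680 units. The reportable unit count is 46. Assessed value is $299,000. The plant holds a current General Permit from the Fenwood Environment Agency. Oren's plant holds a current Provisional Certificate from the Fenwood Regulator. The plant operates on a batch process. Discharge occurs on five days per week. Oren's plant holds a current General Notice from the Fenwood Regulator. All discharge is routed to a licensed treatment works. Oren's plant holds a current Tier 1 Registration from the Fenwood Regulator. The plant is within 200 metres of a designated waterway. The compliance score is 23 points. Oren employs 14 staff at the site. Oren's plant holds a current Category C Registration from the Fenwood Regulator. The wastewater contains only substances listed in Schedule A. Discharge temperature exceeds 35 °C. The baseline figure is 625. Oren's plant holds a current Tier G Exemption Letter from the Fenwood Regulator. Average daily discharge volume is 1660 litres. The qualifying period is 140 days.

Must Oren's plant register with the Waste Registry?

Exception (a): the reportable unit count is 46, under the 49 limit; the coverage ratio is 48%, under the 49% limit; average daily discharge volume is 1660 litres, under the 1810 litres limit — every condition holds. But applying paragraphs (f)–(g): (f) is triggered — a current Tier G Exemption Letter is held. (g) is inapplicable (the compliance score is 23 points, not under 23 points), so (f) stands. (a) is therefore removed.
Exception (b): a current General Permit is held; a current General Notice is held — every condition holds. But applying paragraph (h): (h) operates — a current Category C Registration is held. Exception (b) does not apply.
All of (c)'s requirements are met (the facility operates on a batch process; the wastewater is Schedule-A-only; discharge is routed to a licensed treatment works). But applying paragraph (i): (i) is triggered — the plant is within 200 m of a designated waterway. Exception (c) does not apply.
Exception (d) fails — discharge occurs on five days per week.
Exception (e)'s conditions are all satisfied: the reference index is 167, less than the 175 limit; the facility's floor area is 850 m², less than the 900 m² limit. However, paragraphs (k)–(q) must be considered: (k) is engaged — discharge temperature exceeds 35 °C. (l) operates (the registered capacity is 1,680 units, under the 1,690 units limit), but is itself disapplied by (m): (m) is triggered — the baseline figure is 625, meeting the 609 threshold. (n) operates (a current Standing Notice is held), but is overridden by (o): (o) operates against (n): a current Tier 1 Registration is held. (p) would limit (o) — a current Provisional Certificate is held — but (q) sets (p) aside: (q) operates against (p): the qualifying period is 140 days, less than the 145 days limit. (e) is therefore removed.
No exception displaces § 51.

Yes — Oren's plant must register with the Waste Registry.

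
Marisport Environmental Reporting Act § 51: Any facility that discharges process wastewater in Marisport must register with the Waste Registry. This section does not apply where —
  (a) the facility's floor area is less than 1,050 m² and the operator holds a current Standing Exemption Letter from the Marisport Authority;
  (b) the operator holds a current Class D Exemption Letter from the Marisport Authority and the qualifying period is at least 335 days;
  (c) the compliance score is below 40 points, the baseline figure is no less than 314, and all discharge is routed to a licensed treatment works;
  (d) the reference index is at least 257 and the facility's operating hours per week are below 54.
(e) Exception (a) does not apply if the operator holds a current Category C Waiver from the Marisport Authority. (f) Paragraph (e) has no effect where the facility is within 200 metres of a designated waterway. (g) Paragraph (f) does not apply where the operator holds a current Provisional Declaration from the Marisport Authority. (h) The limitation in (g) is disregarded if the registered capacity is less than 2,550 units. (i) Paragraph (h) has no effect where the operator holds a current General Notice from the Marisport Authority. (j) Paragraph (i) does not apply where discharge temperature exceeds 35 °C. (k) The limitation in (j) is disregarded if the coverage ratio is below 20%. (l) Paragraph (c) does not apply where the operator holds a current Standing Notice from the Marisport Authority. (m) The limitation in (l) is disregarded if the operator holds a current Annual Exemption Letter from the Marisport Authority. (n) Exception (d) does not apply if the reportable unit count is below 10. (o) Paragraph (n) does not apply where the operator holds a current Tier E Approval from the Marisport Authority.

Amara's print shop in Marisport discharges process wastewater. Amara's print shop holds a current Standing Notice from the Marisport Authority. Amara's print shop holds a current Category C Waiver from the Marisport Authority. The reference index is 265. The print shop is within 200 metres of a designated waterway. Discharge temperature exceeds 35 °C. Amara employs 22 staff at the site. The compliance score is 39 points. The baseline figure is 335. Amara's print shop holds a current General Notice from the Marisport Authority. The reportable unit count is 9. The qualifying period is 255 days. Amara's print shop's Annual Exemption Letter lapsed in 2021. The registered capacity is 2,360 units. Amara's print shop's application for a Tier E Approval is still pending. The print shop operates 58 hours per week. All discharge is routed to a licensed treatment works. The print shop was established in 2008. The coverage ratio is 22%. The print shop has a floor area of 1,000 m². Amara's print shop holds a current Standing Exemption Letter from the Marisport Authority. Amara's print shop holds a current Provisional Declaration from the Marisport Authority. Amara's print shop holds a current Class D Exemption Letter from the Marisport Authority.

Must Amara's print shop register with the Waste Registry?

No — exception (a) applies; Amara's print shop is not required to register with the Waste Registry.

Exception (a): the facility's floor area is 1,000 m², less than the 1,050 m² limit; a current Standing Exemption Letter is held — every condition holds. Applying paragraphs (e)–(k): (e) is engaged (a current Category C Waiver is held), but yields to (f): (f) operates against (e): the print shop is within 200 m of a designated waterway. (g) is engaged (a current Provisional Declaration is held), but is displaced by (h): (h) applies — the registered capacity is 2,360 units, less than the 2,550 units limit. (i) is triggered (a current General Notice is held), but yields to (j): (j) operates against (i): discharge temperature exceeds 35 °C. (k) does not operate here (the coverage ratio is 22%, not below 20%), so (j) stands. Exception (a) stands.
Exception (b) requires that the qualifying period is at least 335 days; but the qualifying period is 255 days, short of 335 days, so (b) is unavailable.
Exception (c)'s conditions are all satisfied: the compliance score is 39 points, below the 40 points limit; the baseline figure is 335, meeting the 314 threshold; discharge is routed to a licensed treatment works. But: (l) applies — a current Standing Notice is held. (m), which would lift (l), does not operate here — no current Annual Exemption Letter is held. So (c) is unavailable.
Exception (d) fails — the facility's operating hours per week are 58, not below 54.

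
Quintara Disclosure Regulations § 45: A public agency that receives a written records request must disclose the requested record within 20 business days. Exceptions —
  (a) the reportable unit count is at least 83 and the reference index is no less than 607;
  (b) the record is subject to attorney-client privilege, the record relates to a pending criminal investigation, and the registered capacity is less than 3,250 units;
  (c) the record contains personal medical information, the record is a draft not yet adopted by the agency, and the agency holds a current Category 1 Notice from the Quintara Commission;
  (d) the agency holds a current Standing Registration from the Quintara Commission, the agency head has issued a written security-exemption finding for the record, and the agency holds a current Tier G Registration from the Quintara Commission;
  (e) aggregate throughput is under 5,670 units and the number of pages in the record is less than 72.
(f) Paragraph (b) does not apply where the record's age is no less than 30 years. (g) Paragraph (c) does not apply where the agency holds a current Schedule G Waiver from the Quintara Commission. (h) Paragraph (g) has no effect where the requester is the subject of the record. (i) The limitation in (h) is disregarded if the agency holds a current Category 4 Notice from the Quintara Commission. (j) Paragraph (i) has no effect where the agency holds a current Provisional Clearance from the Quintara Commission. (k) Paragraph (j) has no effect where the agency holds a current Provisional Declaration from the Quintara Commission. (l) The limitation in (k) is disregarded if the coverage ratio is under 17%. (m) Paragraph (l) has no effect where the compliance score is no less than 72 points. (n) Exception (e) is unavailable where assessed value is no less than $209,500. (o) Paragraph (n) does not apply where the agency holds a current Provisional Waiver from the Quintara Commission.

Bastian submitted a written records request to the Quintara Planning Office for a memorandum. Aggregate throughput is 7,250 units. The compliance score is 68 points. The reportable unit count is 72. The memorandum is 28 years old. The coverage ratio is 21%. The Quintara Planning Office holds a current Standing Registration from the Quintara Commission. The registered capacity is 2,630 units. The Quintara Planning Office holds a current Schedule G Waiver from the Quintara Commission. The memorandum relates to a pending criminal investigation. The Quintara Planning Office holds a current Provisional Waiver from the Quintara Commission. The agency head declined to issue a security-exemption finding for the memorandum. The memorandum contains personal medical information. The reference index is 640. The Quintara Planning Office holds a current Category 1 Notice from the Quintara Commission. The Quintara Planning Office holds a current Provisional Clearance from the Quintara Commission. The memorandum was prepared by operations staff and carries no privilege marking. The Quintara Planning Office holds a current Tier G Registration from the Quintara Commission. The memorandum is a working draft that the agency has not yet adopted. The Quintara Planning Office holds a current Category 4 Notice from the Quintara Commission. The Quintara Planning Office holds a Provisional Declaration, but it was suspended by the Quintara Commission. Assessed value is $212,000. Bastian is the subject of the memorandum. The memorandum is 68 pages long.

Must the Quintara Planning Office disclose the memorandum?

Exception (a) fails — the reportable unit count is 72, short of 83.
Exception (b) does not apply: the memorandum carries no privilege marking.
Exception (c): the memorandum contains personal medical information; the memorandum is an unadopted draft; a current Category 1 Notice is held — every condition holds. Under paragraphs (g)–(m): (g) operates (a current Schedule G Waiver is held), but is set aside by (h): (h) operates — Bastian is the subject of the memorandum. (i) would limit (h) — a current Category 4 Notice is held — but (j) sets (i) aside: (j) operates against (i): a current Provisional Clearance is held. (k) is inapplicable (there is no Provisional Declaration in force), so (j) stands. Exception (c) stands.
Exception (d) does not apply: the agency head declined to issue a security-exemption finding.
Exception (e) fails — aggregate throughput is 7,250 units, not under 5,670 units.

No — exception (c) applies; the Quintara Planning Office is not required to disclose the memorandum.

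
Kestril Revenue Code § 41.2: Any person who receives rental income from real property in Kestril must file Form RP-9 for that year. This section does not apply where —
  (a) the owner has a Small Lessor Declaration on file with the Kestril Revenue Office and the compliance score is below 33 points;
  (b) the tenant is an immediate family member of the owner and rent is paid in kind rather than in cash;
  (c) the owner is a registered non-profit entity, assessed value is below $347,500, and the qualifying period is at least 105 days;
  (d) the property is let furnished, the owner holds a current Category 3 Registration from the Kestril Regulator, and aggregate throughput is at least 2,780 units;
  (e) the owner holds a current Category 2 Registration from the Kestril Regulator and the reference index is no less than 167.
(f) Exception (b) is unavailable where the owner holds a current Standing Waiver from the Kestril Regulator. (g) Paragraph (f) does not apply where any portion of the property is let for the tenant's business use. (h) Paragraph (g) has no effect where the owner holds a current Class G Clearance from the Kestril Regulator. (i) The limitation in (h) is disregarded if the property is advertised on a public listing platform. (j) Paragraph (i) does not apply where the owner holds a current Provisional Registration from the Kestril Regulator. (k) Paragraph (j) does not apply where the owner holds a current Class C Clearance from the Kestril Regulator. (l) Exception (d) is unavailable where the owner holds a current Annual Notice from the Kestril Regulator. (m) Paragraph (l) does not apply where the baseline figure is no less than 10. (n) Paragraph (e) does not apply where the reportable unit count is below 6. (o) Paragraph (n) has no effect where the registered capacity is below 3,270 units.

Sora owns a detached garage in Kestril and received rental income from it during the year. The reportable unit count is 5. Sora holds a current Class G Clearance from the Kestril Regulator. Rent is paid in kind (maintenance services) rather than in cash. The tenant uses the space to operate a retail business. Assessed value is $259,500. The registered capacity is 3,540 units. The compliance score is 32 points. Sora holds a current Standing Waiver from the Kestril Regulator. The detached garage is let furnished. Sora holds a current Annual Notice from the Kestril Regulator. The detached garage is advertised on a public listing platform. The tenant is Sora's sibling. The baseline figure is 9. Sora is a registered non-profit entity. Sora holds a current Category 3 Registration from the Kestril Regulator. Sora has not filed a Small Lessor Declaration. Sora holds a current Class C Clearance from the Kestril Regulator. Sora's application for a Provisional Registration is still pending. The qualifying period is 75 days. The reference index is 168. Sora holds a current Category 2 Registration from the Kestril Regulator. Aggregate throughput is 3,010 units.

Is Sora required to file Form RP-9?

No — exception (b) applies; Sora is not required to file Form RP-9.

Exception (a) requires that the owner has a Small Lessor Declaration on file with the Kestril Revenue Office; but no Small Lessor Declaration is on file, so (a) is unavailable.
Exception (b): the tenant is an immediate family member; rent is paid in kind — every condition holds. Applying paragraphs (f)–(k): (f) would limit (b) — a current Standing Waiver is held — but (g) sets (f) aside: (g) operates against (f): the space is let for business use. (h) would limit (g) — a current Class G Clearance is held — but (i) sets (h) aside: (i) applies — the property is publicly advertised. (j), which would lift (i), is inapplicable — there is no Provisional Registration in force. (b) remains available.
Exception (c) requires that the qualifying period is at least 105 days; but the qualifying period is 75 days, short of 105 days, so (c) is unavailable.
Exception (d)'s conditions are all satisfied: the property is let furnished; a current Category 3 Registration is held; aggregate throughput is 3,010 units, meeting the 2,780 units threshold. Turning to paragraphs (l)–(m): (l) operates — a current Annual Notice is held. (m), which would lift (l), is not triggered — the baseline figure is 9, short of 10. (d) is therefore removed.
All of (e)'s requirements are met (a current Category 2 Registration is held; the reference index is 168, meeting the 167 threshold). But: (n) applies — the reportable unit count is 5, below the 6 limit. (o) is not engaged (the registered capacity is 3,540 units, not below 3,270 units), so (n) stands. So (e) is unavailable.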